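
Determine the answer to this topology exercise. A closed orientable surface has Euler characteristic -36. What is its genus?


chi = 2 - 2g for closed orientable surfaces.
-36 = 2 - 2g
2g = 2 - (-36) = 38
g = 19

19


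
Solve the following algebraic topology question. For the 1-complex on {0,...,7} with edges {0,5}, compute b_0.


Run DFS/union-find over 8 vertices.
V = 8, E = 1.
Number of components = 7

7


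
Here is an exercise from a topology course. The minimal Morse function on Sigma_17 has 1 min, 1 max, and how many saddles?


A perfect Morse function has m_k = b_k.
For Sigma_17: b_0=1, b_1=2g=34, b_2=1.
Saddles m_1 = 2g = 34

34


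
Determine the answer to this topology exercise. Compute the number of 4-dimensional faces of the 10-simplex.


Delta^10 has 10+1 vertices. A 4-face is a choice of 4+1 vertices.
f_4 = C(10+1, 4+1) = C(11,5) = 462

462


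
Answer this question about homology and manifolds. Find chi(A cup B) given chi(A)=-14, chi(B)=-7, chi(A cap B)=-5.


chi(A cup B) = chi(A) + chi(B) - chi(A cap B)
= -14 + (-7) - (-5)
= -16

-16


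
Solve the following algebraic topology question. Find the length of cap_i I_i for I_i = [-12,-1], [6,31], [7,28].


Intersection = [max(a_i), min(b_i)] = [7, -1].
Since 7 > -1, the intersection is empty.
Length = 0

0


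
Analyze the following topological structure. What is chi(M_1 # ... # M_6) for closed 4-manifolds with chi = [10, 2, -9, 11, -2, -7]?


For n-manifolds: chi(A#B) = chi(A) + chi(B) - chi(S^4).
chi(S^4) = 1 + (-1)^4 = 2.
chi(#) = (sum chi_i) - (6-1)*chi(S^4) = 5 - 5*2 = -5

-5


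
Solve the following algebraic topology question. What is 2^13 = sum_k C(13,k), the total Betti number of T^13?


b_k(T^13) = C(13,k), so the sum over k is sum_k C(13,k) = 2^13.
Total = 2^13 = 8192

8192


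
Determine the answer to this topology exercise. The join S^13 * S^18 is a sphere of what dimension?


Join of spheres: S^m * S^n = S^{m+n+1}.
dim = 13 + 18 + 1 = 32

32


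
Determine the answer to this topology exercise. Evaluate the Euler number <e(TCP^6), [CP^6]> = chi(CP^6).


For any closed oriented manifold, <e(TM),[M]> = chi(M).
chi(CP^6) = 6+1 = 7

7


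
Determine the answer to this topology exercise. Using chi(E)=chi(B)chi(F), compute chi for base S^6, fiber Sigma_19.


chi(S^6) = 2 (n even), chi(Sigma_19) = 2 - 2*19 = -36.
chi(E) = 2 * (-36) = -72

-72


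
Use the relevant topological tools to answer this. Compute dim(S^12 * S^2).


Join of spheres: S^m * S^n = S^{m+n+1}.
dim = 12 + 2 + 1 = 15

15


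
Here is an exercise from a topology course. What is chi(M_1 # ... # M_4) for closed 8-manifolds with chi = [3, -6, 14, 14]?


For n-manifolds: chi(A#B) = chi(A) + chi(B) - chi(S^8).
chi(S^8) = 1 + (-1)^8 = 2.
chi(#) = (sum chi_i) - (4-1)*chi(S^8) = 25 - 3*2 = 19

19


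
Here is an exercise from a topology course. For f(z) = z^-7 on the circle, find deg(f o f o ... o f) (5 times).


deg(f) = -7. Degree is multiplicative: deg(f^5) = (deg f)^5.
deg(f^5) = (-7)^5 = -16807

-16807


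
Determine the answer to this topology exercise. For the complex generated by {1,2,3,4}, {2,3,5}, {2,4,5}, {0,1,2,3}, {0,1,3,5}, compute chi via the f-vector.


Enumerate all faces; f-vector: f_0=6, f_1=14, f_2=12, f_3=3.
chi = sum (-1)^k f_k = 1

1


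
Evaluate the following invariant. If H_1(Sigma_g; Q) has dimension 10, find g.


For a closed orientable surface: b_1 = 2g.
10 = 2g
g = 10 / 2 = 5

5


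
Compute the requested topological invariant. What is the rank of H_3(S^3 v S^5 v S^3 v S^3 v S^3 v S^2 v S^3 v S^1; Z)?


For a wedge of spheres, H_k (k>0) is free on one generator per sphere of dimension k.
Spheres of dimension 3: count = 5.
b_3 = 5

5


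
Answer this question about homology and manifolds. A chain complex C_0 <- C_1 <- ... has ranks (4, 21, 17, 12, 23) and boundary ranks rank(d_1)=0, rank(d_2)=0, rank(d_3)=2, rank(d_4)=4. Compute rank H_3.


rank H_k = rank(ker d_k) - rank(im d_{k+1}).
rank(ker d_3) = rank(C_3) - rank(d_3) = 12 - 2 = 10.
rank(im d_{3+1}) = 4.
rank H_3 = 10 - 4 = 6

6


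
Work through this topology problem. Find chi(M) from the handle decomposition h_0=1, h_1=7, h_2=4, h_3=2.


Handles of index k contribute (-1)^k to chi (same as CW cells).
chi = (1) + (-7) + (4) + (-2) = -4

-4


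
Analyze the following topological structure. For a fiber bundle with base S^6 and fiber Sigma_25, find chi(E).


chi(S^6) = 2 (n even), chi(Sigma_25) = 2 - 2*25 = -48.
chi(E) = 2 * (-48) = -96

-96


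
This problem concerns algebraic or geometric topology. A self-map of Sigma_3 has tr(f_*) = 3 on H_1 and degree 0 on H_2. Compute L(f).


L(f) = tr(f_0*) - tr(f_1*) + tr(f_2*).
= 1 - (3) + (0)
= -2

-2


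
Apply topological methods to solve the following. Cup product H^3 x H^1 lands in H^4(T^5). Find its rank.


Cup product: H^p x H^q -> H^{p+q}; here p+q = 3+1 = 4.
rank H^k(T^n) = C(n,k).
C(5,4) = 5

5


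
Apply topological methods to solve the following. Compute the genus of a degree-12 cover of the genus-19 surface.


For an n-sheeted cover: chi(E) = n * chi(B).
chi(Sigma_19) = 2 - 2*19 = -36.
chi(E) = 12 * (-36) = -432.
genus(E) = (2 - chi(E))/2 = (2 - (-432))/2 = 434/2 = 217

217


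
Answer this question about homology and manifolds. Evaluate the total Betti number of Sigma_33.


For Sigma_33: b_0 = 1, b_1 = 2g = 66, b_2 = 1.
Total = 1 + 66 + 1 = 68

68


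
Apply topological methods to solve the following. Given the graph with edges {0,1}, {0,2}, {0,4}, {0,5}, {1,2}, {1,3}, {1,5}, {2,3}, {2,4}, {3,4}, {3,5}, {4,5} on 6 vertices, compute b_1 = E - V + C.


b_1 = E - V + (number of components).
E = 12, V = 6, components = 1.
b_1 = 12 - 6 + 1 = 7

7


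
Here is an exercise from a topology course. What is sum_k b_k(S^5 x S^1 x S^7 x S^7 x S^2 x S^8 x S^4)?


Total Betti number is multiplicative under products.
Each S^d (d>=1) has total Betti number 2.
There are 7 sphere factors.
Total = 2^7 = 128

128


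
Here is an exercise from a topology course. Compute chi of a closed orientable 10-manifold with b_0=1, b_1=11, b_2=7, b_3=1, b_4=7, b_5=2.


By Poincare duality b_k = b_{10-k}, so full Betti numbers: b_0=1, b_1=11, b_2=7, b_3=1, b_4=7, b_5=2, b_6=7, b_7=1, b_8=7, b_9=11, b_10=1.
chi = sum (-1)^k b_k = 4

4


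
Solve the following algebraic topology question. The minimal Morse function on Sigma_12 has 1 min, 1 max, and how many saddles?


A perfect Morse function has m_k = b_k.
For Sigma_12: b_0=1, b_1=2g=24, b_2=1.
Saddles m_1 = 2g = 24

24


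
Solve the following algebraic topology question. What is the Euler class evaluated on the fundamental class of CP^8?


For any closed oriented manifold, <e(TM),[M]> = chi(M).
chi(CP^8) = 8+1 = 9

9


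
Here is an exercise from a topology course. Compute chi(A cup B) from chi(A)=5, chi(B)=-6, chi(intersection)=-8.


chi(A cup B) = chi(A) + chi(B) - chi(A cap B)
= 5 + (-6) - (-8)
= 7

7


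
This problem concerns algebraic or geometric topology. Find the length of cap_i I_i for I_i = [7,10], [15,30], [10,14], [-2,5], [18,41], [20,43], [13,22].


Intersection = [max(a_i), min(b_i)] = [20, 5].
Since 20 > 5, the intersection is empty.
Length = 0

0


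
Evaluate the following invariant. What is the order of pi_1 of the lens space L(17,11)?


pi_1(L(p,q)) = Z/pZ for any q coprime to p.
|pi_1(L(17,11))| = 17

17


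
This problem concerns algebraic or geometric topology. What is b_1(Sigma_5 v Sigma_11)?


For a wedge: H_1(A v B) = H_1(A) + H_1(B).
b_1(Sigma_5) = 10, b_1(Sigma_11) = 22.
b_1 = 10 + 22 = 32

32


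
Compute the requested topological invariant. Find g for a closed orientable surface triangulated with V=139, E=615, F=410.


chi = V - E + F = 139 - 615 + 410 = -66
For orientable closed surface: chi = 2 - 2g, so g = (2 - chi)/2.
g = (2 - (-66)) / 2 = 68 / 2 = 34

34


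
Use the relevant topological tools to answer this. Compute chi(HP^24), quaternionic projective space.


HP^24 has one cell in each dimension 0, 4, ..., 4*24 (24+1 cells, all even-dim).
chi = 24 + 1 = 25

25


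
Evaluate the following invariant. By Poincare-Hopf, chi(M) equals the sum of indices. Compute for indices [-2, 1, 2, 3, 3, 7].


Poincare-Hopf: chi(M) = sum of indices of zeros.
chi = (-2) + (1) + (2) + (3) + (3) + (7) = 14

14


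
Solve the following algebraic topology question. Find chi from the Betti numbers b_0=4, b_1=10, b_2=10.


chi = sum_k (-1)^k b_k.
= (4) + (-10) + (10)
= 4

4


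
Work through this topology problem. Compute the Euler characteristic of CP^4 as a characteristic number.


For any closed oriented manifold, <e(TM),[M]> = chi(M).
chi(CP^4) = 4+1 = 5

5


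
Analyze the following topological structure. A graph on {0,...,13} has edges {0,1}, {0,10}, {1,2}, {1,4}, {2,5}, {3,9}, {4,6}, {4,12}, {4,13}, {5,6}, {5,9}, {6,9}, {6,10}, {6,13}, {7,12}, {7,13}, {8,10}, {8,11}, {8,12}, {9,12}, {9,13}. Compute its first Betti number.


b_1 = E - V + (number of components).
E = 21, V = 14, components = 1.
b_1 = 21 - 14 + 1 = 8

8


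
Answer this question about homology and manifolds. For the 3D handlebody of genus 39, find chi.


A genus-g handlebody deformation retracts to a wedge of g circles.
chi(vee_g S^1) = 1 - g.
chi(H_39) = 1 - 39 = -38

-38


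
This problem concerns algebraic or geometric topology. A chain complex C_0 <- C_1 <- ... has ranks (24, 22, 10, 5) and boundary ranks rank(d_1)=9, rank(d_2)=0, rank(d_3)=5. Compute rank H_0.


rank H_k = rank(ker d_k) - rank(im d_{k+1}).
rank(ker d_0) = rank(C_0) - rank(d_0) = 24 - 0 = 24.
rank(im d_{0+1}) = 9.
rank H_0 = 24 - 9 = 15

15


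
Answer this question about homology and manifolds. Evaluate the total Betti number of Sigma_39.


For Sigma_39: b_0 = 1, b_1 = 2g = 78, b_2 = 1.
Total = 1 + 78 + 1 = 80

80


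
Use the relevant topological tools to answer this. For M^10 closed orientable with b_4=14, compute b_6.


Poincare duality for closed orientable n-manifolds: b_k = b_{n-k}.
Here n = 10, so b_6 = b_4 = 14

14


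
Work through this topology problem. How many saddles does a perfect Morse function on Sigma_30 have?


A perfect Morse function has m_k = b_k.
For Sigma_30: b_0=1, b_1=2g=60, b_2=1.
Saddles m_1 = 2g = 60

60


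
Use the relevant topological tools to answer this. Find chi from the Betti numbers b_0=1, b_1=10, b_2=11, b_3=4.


chi = sum_k (-1)^k b_k.
= (1) + (-10) + (11) + (-4)
= -2

-2


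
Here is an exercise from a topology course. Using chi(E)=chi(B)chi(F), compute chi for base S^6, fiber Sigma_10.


chi(S^6) = 2 (n even), chi(Sigma_10) = 2 - 2*10 = -18.
chi(E) = 2 * (-18) = -36

-36


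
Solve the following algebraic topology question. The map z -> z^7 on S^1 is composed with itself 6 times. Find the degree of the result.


deg(f) = 7. Degree is multiplicative: deg(f^6) = (deg f)^6.
deg(f^6) = (7)^6 = 117649

117649


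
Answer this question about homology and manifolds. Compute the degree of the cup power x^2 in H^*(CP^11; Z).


|x| = 2 in H^*(CP^n).
|x^2| = 2 * |x| = 2 * 2 = 4

4


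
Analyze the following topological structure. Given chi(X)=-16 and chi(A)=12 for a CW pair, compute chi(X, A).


Relative Euler characteristic: chi(X, A) = chi(X) - chi(A).
= -16 - (12) = -28

-28


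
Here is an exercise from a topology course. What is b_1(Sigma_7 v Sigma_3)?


For a wedge: H_1(A v B) = H_1(A) + H_1(B).
b_1(Sigma_7) = 14, b_1(Sigma_3) = 6.
b_1 = 14 + 6 = 20

20


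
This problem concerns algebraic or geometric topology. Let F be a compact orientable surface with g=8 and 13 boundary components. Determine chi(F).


For a compact orientable surface with genus g and b boundary components: chi = 2 - 2g - b.
chi = 2 - 2*8 - 13 = 2 - 16 - 13 = -27

-27


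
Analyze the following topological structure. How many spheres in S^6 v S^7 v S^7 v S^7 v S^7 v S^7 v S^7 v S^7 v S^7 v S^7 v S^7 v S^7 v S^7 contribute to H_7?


For a wedge of spheres, H_k (k>0) is free on one generator per sphere of dimension k.
Spheres of dimension 7: count = 12.
b_7 = 12

12


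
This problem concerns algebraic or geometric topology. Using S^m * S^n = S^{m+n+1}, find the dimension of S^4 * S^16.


Join of spheres: S^m * S^n = S^{m+n+1}.
dim = 4 + 16 + 1 = 21

21


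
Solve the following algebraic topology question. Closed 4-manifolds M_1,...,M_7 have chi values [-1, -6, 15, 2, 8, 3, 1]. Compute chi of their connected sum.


For n-manifolds: chi(A#B) = chi(A) + chi(B) - chi(S^4).
chi(S^4) = 1 + (-1)^4 = 2.
chi(#) = (sum chi_i) - (7-1)*chi(S^4) = 22 - 6*2 = 10

10


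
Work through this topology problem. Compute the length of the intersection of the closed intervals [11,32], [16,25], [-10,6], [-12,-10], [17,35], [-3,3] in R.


Intersection = [max(a_i), min(b_i)] = [17, -10].
Since 17 > -10, the intersection is empty.
Length = 0

0


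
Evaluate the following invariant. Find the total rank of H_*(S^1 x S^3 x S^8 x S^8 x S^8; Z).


Total Betti number is multiplicative under products.
Each S^d (d>=1) has total Betti number 2.
There are 5 sphere factors.
Total = 2^5 = 32

32


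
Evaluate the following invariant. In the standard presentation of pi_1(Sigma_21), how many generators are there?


Standard presentation: pi_1(Sigma_g) = <a_1,b_1,...,a_g,b_g | [a_1,b_1]...[a_g,b_g] = 1>.
Number of generators = 2g = 2*21 = 42

42


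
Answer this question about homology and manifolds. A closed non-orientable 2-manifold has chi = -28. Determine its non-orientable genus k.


chi = 2 - k for closed non-orientable surfaces with k crosscaps.
-28 = 2 - k
k = 2 - (-28) = 30

30


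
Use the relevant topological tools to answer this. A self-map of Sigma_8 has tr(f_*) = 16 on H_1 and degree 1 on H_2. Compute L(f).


L(f) = tr(f_0*) - tr(f_1*) + tr(f_2*).
= 1 - (16) + (1)
= -14

-14


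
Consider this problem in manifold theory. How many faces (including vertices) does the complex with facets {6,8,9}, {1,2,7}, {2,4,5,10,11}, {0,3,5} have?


Each maximal simplex on m vertices has 2^m - 1 nonempty faces.
Take the union (dedupe shared faces).
Total distinct faces = 50

50


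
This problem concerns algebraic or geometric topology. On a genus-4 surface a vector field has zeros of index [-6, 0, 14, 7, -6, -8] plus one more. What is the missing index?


Poincare-Hopf: sum of indices = chi(M).
chi(Sigma_4) = 2 - 2*4 = -6.
Sum of known indices = 1.
x = chi - (sum known) = -6 - (1) = -7

-7


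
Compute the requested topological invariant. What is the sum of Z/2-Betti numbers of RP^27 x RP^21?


dim H^*(RP^n; Z/2) = n+1 (one Z/2 in each degree 0..n).
Total Betti number is multiplicative.
Total = (27+1) * (21+1) = 28 * 22 = 616

616


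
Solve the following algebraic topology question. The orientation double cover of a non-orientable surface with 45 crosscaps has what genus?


chi(N_45) = 2 - 45 = -43.
Double cover: chi(Sigma_g) = 2 * chi(N_45) = 2*(-43) = -86.
2 - 2g = -86, so g = (2 - (-86))/2 = 88/2 = 44

44


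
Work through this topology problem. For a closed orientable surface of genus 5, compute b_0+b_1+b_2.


For Sigma_5: b_0 = 1, b_1 = 2g = 10, b_2 = 1.
Total = 1 + 10 + 1 = 12

12


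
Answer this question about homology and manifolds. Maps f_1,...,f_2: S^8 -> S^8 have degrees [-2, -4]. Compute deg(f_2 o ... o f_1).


Degree is multiplicative: deg(composition) = product of degrees.
= (-2) * (-4) = 8

8


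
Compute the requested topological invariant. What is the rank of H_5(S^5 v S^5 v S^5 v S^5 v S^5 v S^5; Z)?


For a wedge of spheres, H_k (k>0) is free on one generator per sphere of dimension k.
Spheres of dimension 5: count = 6.
b_5 = 6

6


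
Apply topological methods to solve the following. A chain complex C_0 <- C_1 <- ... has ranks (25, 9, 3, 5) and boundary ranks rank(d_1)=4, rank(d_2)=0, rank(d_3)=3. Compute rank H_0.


rank H_k = rank(ker d_k) - rank(im d_{k+1}).
rank(ker d_0) = rank(C_0) - rank(d_0) = 25 - 0 = 25.
rank(im d_{0+1}) = 4.
rank H_0 = 25 - 4 = 21

21


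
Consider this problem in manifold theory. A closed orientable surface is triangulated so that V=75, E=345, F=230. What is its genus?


chi = V - E + F = 75 - 345 + 230 = -40
For orientable closed surface: chi = 2 - 2g, so g = (2 - chi)/2.
g = (2 - (-40)) / 2 = 42 / 2 = 21

21


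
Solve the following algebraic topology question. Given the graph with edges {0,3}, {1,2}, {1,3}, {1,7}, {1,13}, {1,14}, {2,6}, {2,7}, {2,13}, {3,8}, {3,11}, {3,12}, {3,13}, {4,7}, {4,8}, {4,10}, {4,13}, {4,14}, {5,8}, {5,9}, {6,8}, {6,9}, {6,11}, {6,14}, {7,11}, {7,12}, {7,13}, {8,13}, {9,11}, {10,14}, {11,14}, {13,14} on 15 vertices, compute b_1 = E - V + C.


b_1 = E - V + (number of components).
E = 32, V = 15, components = 1.
b_1 = 32 - 15 + 1 = 18

18


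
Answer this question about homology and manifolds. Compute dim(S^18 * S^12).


Join of spheres: S^m * S^n = S^{m+n+1}.
dim = 18 + 12 + 1 = 31

31


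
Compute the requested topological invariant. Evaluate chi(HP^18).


HP^18 has one cell in each dimension 0, 4, ..., 4*18 (18+1 cells, all even-dim).
chi = 18 + 1 = 19

19


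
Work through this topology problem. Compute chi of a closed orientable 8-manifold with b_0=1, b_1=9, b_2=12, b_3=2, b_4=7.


By Poincare duality b_k = b_{8-k}, so full Betti numbers: b_0=1, b_1=9, b_2=12, b_3=2, b_4=7, b_5=2, b_6=12, b_7=9, b_8=1.
chi = sum (-1)^k b_k = 11

11


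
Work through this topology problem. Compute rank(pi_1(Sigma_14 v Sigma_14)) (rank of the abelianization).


For a wedge: H_1(A v B) = H_1(A) + H_1(B).
b_1(Sigma_14) = 28, b_1(Sigma_14) = 28.
b_1 = 28 + 28 = 56

56


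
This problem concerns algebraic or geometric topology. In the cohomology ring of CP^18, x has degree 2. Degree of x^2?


|x| = 2 in H^*(CP^n).
|x^2| = 2 * |x| = 2 * 2 = 4

4


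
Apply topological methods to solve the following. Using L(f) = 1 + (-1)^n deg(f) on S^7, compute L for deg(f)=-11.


On S^7: L(f) = tr(f_0*) + (-1)^7 tr(f_7*) = 1 + (-1)^7 * deg(f).
L(f) = 1 + (-1)^7 * -11 = 1 + 11 = 12

12


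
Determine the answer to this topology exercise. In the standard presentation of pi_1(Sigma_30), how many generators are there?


Standard presentation: pi_1(Sigma_g) = <a_1,b_1,...,a_g,b_g | [a_1,b_1]...[a_g,b_g] = 1>.
Number of generators = 2g = 2*30 = 60

60


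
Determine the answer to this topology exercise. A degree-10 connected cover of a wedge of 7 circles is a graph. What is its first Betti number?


Nielsen-Schreier: an index-n subgroup of F_r is free of rank 1 + n(r-1).
Equivalently: chi(cover) = n*chi(base); chi(vee_r S^1) = 1 - 7 = -6.
chi(E) = 10*(-6) = -60; rank = 1 - chi(E) = 1 - (-60) = 61.
rank = 1 + 10*(7-1) = 1 + 60 = 61

61


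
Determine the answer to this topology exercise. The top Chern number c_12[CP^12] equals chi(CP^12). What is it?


For any closed oriented manifold, <e(TM),[M]> = chi(M).
chi(CP^12) = 12+1 = 13

13


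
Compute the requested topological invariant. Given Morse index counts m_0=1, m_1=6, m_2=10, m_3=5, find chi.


Morse theory: chi(M) = sum_k (-1)^k m_k where m_k = #(index-k critical points).
= (1) + (-6) + (10) + (-5) = 0

0


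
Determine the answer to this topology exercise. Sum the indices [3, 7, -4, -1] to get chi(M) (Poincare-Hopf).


Poincare-Hopf: chi(M) = sum of indices of zeros.
chi = (3) + (7) + (-4) + (-1) = 5

5


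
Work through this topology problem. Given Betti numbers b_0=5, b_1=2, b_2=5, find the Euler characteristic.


chi = sum_k (-1)^k b_k.
= (5) + (-2) + (5)
= 8

8


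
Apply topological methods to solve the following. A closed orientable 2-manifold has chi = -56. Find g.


chi = 2 - 2g for closed orientable surfaces.
-56 = 2 - 2g
2g = 2 - (-56) = 58
g = 29

29


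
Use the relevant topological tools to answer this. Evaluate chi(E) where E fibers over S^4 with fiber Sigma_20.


chi(S^4) = 2 (n even), chi(Sigma_20) = 2 - 2*20 = -38.
chi(E) = 2 * (-38) = -76

-76


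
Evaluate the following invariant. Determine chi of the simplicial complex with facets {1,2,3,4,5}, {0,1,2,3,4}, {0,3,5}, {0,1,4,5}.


Enumerate all faces; f-vector: f_0=6, f_1=15, f_2=19, f_3=10, f_4=2.
chi = sum (-1)^k f_k = 2

2


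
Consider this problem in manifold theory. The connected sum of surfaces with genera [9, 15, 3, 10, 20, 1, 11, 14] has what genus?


Genus is additive under connected sum of orientable surfaces.
g = 9 + 15 + 3 + 10 + 20 + 1 + 11 + 14 = 83

83


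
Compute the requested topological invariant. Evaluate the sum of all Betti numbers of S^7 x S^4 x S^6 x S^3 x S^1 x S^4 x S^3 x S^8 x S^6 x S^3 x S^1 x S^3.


Total Betti number is multiplicative under products.
Each S^d (d>=1) has total Betti number 2.
There are 12 sphere factors.
Total = 2^12 = 4096

4096


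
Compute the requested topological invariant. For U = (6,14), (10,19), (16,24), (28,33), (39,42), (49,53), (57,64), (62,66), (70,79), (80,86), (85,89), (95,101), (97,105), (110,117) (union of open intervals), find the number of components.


Sort and merge overlapping open intervals.
Merged: (6,24), (28,33), (39,42), (49,53), (57,66), (70,79), (80,89), (95,105), (110,117).
Number of components = 9

9


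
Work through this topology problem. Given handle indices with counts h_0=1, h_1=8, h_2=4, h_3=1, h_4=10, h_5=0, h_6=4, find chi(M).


Handles of index k contribute (-1)^k to chi (same as CW cells).
chi = (1) + (-8) + (4) + (-1) + (10) + (0) + (4) = 10

10


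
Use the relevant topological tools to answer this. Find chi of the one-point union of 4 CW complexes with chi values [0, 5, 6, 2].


chi(A v B) = chi(A) + chi(B) - 1 (one point identified).
For 4 spaces: chi = (sum chi_i) - (4 - 1).
sum = 13; chi = 13 - 3 = 10

10


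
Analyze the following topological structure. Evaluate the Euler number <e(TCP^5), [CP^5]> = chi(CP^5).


For any closed oriented manifold, <e(TM),[M]> = chi(M).
chi(CP^5) = 5+1 = 6

6


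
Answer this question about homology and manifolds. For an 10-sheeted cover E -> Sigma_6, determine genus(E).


For an n-sheeted cover: chi(E) = n * chi(B).
chi(Sigma_6) = 2 - 2*6 = -10.
chi(E) = 10 * (-10) = -100.
genus(E) = (2 - chi(E))/2 = (2 - (-100))/2 = 102/2 = 51

51


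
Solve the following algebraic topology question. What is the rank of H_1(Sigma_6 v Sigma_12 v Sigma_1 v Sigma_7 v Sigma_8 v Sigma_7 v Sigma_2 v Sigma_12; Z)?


For a wedge X v Y: reduced H_k(X v Y) = H_k(X) + H_k(Y).
Each Sigma_g contributes b_1 = 2g.
b_1 = 12 + 24 + 2 + 14 + 16 + 14 + 4 + 24 = 110

110


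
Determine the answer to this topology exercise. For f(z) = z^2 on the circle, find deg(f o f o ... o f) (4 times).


deg(f) = 2. Degree is multiplicative: deg(f^4) = (deg f)^4.
deg(f^4) = (2)^4 = 16

16


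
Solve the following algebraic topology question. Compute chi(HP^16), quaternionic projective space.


HP^16 has one cell in each dimension 0, 4, ..., 4*16 (16+1 cells, all even-dim).
chi = 16 + 1 = 17

17


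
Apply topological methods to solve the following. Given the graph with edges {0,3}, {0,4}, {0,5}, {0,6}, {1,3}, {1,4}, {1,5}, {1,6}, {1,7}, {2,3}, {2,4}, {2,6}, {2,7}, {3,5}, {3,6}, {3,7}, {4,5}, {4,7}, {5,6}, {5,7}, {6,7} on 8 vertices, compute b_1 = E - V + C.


b_1 = E - V + (number of components).
E = 21, V = 8, components = 1.
b_1 = 21 - 8 + 1 = 14

14


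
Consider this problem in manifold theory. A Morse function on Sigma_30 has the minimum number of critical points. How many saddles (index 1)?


A perfect Morse function has m_k = b_k.
For Sigma_30: b_0=1, b_1=2g=60, b_2=1.
Saddles m_1 = 2g = 60

60


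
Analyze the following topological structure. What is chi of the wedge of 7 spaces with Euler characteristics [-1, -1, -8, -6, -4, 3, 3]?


chi(A v B) = chi(A) + chi(B) - 1 (one point identified).
For 7 spaces: chi = (sum chi_i) - (7 - 1).
sum = -14; chi = -14 - 6 = -20

-20


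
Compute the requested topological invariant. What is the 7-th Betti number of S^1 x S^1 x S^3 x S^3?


Each S^d has Poincare polynomial 1 + t^d.
The product S^1 x S^1 x S^3 x S^3 has Poincare polynomial prod(1+t^d_i).
Expanding: b_0=1, b_1=2, b_2=1, b_3=2, b_4=4, b_5=2, b_6=1, b_7=2, b_8=1.
b_7 = 2

2


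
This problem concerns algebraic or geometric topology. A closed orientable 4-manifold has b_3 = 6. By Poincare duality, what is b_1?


Poincare duality for closed orientable n-manifolds: b_k = b_{n-k}.
Here n = 4, so b_1 = b_3 = 6

6


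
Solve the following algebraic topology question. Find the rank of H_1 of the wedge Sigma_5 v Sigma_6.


For a wedge: H_1(A v B) = H_1(A) + H_1(B).
b_1(Sigma_5) = 10, b_1(Sigma_6) = 12.
b_1 = 10 + 12 = 22

22


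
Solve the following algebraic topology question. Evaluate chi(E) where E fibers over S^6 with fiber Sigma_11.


chi(S^6) = 2 (n even), chi(Sigma_11) = 2 - 2*11 = -20.
chi(E) = 2 * (-20) = -40

-40


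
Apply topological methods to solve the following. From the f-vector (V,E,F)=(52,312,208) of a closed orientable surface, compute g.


chi = V - E + F = 52 - 312 + 208 = -52
For orientable closed surface: chi = 2 - 2g, so g = (2 - chi)/2.
g = (2 - (-52)) / 2 = 54 / 2 = 27

27


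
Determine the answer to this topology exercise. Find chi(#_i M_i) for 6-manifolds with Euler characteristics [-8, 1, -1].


For n-manifolds: chi(A#B) = chi(A) + chi(B) - chi(S^6).
chi(S^6) = 1 + (-1)^6 = 2.
chi(#) = (sum chi_i) - (3-1)*chi(S^6) = -8 - 2*2 = -12

-12


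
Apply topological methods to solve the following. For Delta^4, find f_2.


Delta^4 has 4+1 vertices. A 2-face is a choice of 2+1 vertices.
f_2 = C(4+1, 2+1) = C(5,3) = 10

10


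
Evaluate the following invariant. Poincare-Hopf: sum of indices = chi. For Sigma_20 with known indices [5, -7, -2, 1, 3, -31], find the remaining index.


Poincare-Hopf: sum of indices = chi(M).
chi(Sigma_20) = 2 - 2*20 = -38.
Sum of known indices = -31.
x = chi - (sum known) = -38 - (-31) = -7

-7


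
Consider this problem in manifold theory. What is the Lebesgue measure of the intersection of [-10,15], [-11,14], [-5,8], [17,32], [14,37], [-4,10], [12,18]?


Intersection = [max(a_i), min(b_i)] = [17, 8].
Since 17 > 8, the intersection is empty.
Length = 0

0


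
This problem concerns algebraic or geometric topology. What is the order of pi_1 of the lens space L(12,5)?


pi_1(L(p,q)) = Z/pZ for any q coprime to p.
|pi_1(L(12,5))| = 12

12


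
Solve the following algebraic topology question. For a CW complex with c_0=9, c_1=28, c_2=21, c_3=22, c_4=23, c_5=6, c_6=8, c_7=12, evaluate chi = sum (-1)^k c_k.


chi = sum_k (-1)^k c_k.
= (-1)^0*9 + (-1)^1*28 + (-1)^2*21 + (-1)^3*22 + (-1)^4*23 + (-1)^5*6 + (-1)^6*8 + (-1)^7*12
= (9) + (-28) + (21) + (-22) + (23) + (-6) + (8) + (-12)
= -7

-7


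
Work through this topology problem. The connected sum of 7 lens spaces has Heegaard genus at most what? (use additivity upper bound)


Heegaard genus satisfies g(A#B) <= g(A) + g(B).
Each lens space has g = 1.
Upper bound: 7 * 1 = 7

7


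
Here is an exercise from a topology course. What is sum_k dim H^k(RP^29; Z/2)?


H^k(RP^29; Z/2) = Z/2 for each 0 <= k <= 29.
Total dimension = 29 + 1 = 30

30


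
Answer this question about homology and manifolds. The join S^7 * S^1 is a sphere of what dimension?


Join of spheres: S^m * S^n = S^{m+n+1}.
dim = 7 + 1 + 1 = 9

9


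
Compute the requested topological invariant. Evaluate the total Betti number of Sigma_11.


For Sigma_11: b_0 = 1, b_1 = 2g = 22, b_2 = 1.
Total = 1 + 22 + 1 = 24

24


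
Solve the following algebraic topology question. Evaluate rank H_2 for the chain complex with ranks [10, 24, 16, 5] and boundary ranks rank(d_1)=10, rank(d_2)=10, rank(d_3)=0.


rank H_k = rank(ker d_k) - rank(im d_{k+1}).
rank(ker d_2) = rank(C_2) - rank(d_2) = 16 - 10 = 6.
rank(im d_{2+1}) = 0.
rank H_2 = 6 - 0 = 6

6


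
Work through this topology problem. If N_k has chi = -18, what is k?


chi = 2 - k for closed non-orientable surfaces with k crosscaps.
-18 = 2 - k
k = 2 - (-18) = 20

20


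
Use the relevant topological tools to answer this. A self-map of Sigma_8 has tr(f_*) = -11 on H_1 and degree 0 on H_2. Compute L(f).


L(f) = tr(f_0*) - tr(f_1*) + tr(f_2*).
= 1 - (-11) + (0)
= 12

12


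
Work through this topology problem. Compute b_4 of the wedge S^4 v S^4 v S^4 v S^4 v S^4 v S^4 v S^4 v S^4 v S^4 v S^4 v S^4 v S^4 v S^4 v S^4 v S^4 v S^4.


For a wedge of spheres, H_k (k>0) is free on one generator per sphere of dimension k.
Spheres of dimension 4: count = 16.
b_4 = 16

16


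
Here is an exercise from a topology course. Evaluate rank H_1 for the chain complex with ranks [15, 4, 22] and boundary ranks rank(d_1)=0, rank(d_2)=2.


rank H_k = rank(ker d_k) - rank(im d_{k+1}).
rank(ker d_1) = rank(C_1) - rank(d_1) = 4 - 0 = 4.
rank(im d_{1+1}) = 2.
rank H_1 = 4 - 2 = 2

2


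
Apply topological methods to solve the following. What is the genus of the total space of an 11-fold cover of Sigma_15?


For an n-sheeted cover: chi(E) = n * chi(B).
chi(Sigma_15) = 2 - 2*15 = -28.
chi(E) = 11 * (-28) = -308.
genus(E) = (2 - chi(E))/2 = (2 - (-308))/2 = 310/2 = 155

155


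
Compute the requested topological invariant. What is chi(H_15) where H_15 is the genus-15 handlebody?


A genus-g handlebody deformation retracts to a wedge of g circles.
chi(vee_g S^1) = 1 - g.
chi(H_15) = 1 - 15 = -14

-14


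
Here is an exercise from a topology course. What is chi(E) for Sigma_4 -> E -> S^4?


chi(S^4) = 2 (n even), chi(Sigma_4) = 2 - 2*4 = -6.
chi(E) = 2 * (-6) = -12

-12


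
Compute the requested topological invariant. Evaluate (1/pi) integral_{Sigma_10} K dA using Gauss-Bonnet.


Gauss-Bonnet: integral K dA = 2*pi*chi(M).
chi(Sigma_10) = 2 - 2*10 = -18.
(integral K dA)/pi = 2*chi = 2*(-18) = -36

-36


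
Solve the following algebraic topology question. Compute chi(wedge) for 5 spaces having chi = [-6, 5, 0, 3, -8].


chi(A v B) = chi(A) + chi(B) - 1 (one point identified).
For 5 spaces: chi = (sum chi_i) - (5 - 1).
sum = -6; chi = -6 - 4 = -10

-10


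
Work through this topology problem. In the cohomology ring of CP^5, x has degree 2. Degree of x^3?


|x| = 2 in H^*(CP^n).
|x^3| = 3 * |x| = 3 * 2 = 6

6


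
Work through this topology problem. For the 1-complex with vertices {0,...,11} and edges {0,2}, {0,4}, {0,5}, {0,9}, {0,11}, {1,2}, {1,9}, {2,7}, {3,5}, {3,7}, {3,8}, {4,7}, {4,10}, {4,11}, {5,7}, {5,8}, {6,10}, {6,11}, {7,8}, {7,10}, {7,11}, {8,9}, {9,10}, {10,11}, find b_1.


b_1 = E - V + (number of components).
E = 24, V = 12, components = 1.
b_1 = 24 - 12 + 1 = 13

13


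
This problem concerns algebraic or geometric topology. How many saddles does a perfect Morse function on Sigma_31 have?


A perfect Morse function has m_k = b_k.
For Sigma_31: b_0=1, b_1=2g=62, b_2=1.
Saddles m_1 = 2g = 62

62


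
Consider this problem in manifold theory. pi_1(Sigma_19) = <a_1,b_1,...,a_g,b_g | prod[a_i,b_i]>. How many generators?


Standard presentation: pi_1(Sigma_g) = <a_1,b_1,...,a_g,b_g | [a_1,b_1]...[a_g,b_g] = 1>.
Number of generators = 2g = 2*19 = 38

38


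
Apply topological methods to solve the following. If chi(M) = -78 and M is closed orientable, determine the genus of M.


chi = 2 - 2g for closed orientable surfaces.
-78 = 2 - 2g
2g = 2 - (-78) = 80
g = 40

40


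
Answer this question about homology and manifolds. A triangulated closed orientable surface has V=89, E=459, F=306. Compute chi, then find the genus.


chi = V - E + F = 89 - 459 + 306 = -64
For orientable closed surface: chi = 2 - 2g, so g = (2 - chi)/2.
g = (2 - (-64)) / 2 = 66 / 2 = 33

33


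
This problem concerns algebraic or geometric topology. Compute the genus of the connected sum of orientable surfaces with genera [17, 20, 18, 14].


Genus is additive under connected sum of orientable surfaces.
g = 17 + 20 + 18 + 14 = 69

69


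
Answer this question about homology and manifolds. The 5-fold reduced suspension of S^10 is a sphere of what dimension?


Each suspension raises dimension by 1: Sigma S^n = S^{n+1}.
Sigma^5 S^10 = S^{10+5} = S^15

15


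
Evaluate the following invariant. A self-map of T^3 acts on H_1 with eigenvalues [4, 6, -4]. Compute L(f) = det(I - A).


For a torus self-map: L(f) = det(I - A) where A acts on H_1.
L(f) = (1-4) * (1-6) * (1--4) = -3 * -5 * 5 = 75

75


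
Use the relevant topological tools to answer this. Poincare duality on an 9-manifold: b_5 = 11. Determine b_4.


Poincare duality for closed orientable n-manifolds: b_k = b_{n-k}.
Here n = 9, so b_4 = b_5 = 11

11


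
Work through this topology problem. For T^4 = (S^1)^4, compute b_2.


By the Kunneth formula, b_k(T^n) = C(n,k).
b_2(T^4) = C(4,2).
C(4,2) = 4!/(2!*2!) = 6

6


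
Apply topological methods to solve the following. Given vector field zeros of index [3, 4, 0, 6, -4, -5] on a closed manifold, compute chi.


Poincare-Hopf: chi(M) = sum of indices of zeros.
chi = (3) + (4) + (0) + (6) + (-4) + (-5) = 4

4


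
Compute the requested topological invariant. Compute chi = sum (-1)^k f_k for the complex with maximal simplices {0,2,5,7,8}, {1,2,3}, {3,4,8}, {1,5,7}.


Enumerate all faces; f-vector: f_0=8, f_1=18, f_2=13, f_3=5, f_4=1.
chi = sum (-1)^k f_k = -1

-1


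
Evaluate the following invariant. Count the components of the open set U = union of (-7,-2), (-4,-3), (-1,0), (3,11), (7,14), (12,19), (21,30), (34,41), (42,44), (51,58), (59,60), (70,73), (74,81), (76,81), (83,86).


Sort and merge overlapping open intervals.
Merged: (-7,-2), (-1,0), (3,19), (21,30), (34,41), (42,44), (51,58), (59,60), (70,73), (74,81), (83,86).
Number of components = 11

11


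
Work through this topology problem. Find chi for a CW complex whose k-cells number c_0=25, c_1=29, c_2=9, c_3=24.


chi = sum_k (-1)^k c_k.
= (-1)^0*25 + (-1)^1*29 + (-1)^2*9 + (-1)^3*24
= (25) + (-29) + (9) + (-24)
= -19

-19


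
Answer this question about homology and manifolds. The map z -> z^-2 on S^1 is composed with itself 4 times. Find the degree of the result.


deg(f) = -2. Degree is multiplicative: deg(f^4) = (deg f)^4.
deg(f^4) = (-2)^4 = 16

16


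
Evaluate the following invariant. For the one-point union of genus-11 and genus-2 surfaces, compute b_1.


For a wedge: H_1(A v B) = H_1(A) + H_1(B).
b_1(Sigma_11) = 22, b_1(Sigma_2) = 4.
b_1 = 22 + 4 = 26

26


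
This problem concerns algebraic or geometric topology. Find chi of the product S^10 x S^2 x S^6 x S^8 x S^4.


chi is multiplicative: chi(X x Y) = chi(X) chi(Y).
Each even-dim sphere has chi = 2. There are 5 factors.
chi = 2^5 = 32

32


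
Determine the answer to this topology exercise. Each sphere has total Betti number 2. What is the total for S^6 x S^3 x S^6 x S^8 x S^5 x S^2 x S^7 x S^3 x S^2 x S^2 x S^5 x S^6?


Total Betti number is multiplicative under products.
Each S^d (d>=1) has total Betti number 2.
There are 12 sphere factors.
Total = 2^12 = 4096

4096


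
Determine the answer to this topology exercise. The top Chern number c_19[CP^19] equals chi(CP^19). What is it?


For any closed oriented manifold, <e(TM),[M]> = chi(M).
chi(CP^19) = 19+1 = 20

20


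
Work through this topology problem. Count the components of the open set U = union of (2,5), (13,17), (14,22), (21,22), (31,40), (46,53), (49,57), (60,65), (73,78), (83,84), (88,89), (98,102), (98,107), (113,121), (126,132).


Sort and merge overlapping open intervals.
Merged: (2,5), (13,22), (31,40), (46,57), (60,65), (73,78), (83,84), (88,89), (98,107), (113,121), (126,132).
Number of components = 11

11


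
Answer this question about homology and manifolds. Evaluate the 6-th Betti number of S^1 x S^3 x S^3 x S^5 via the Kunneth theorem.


Each S^d has Poincare polynomial 1 + t^d.
The product S^1 x S^3 x S^3 x S^5 has Poincare polynomial prod(1+t^d_i).
Expanding: b_0=1, b_1=1, b_3=2, b_4=2, b_5=1, b_6=2, b_7=1, b_8=2, b_9=2, b_11=1, b_12=1.
b_6 = 2

2


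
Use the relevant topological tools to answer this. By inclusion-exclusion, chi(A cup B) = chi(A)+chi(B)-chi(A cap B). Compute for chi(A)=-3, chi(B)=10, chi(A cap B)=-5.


chi(A cup B) = chi(A) + chi(B) - chi(A cap B)
= -3 + (10) - (-5)
= 12

12


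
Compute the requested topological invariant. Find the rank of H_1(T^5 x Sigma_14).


pi_1(A x B) = pi_1(A) x pi_1(B); rank of abelianization = b_1.
b_1(T^5) = 5, b_1(Sigma_14) = 2*14 = 28.
b_1(product) = 5 + 28 = 33

33


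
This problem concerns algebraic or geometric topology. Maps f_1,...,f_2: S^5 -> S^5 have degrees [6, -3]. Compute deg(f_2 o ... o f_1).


Degree is multiplicative: deg(composition) = product of degrees.
= (6) * (-3) = -18

-18


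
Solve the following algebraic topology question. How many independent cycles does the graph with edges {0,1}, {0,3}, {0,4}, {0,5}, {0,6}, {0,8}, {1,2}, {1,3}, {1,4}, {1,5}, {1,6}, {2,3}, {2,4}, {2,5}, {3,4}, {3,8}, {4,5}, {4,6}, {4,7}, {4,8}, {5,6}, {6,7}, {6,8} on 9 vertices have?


b_1 = E - V + (number of components).
E = 23, V = 9, components = 1.
b_1 = 23 - 9 + 1 = 15

15


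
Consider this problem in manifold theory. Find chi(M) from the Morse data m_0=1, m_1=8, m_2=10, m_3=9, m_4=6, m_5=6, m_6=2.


Morse theory: chi(M) = sum_k (-1)^k m_k where m_k = #(index-k critical points).
= (1) + (-8) + (10) + (-9) + (6) + (-6) + (2) = -4

-4


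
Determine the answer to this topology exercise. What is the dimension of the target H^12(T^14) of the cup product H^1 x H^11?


Cup product: H^p x H^q -> H^{p+q}; here p+q = 1+11 = 12.
rank H^k(T^n) = C(n,k).
C(14,12) = 91

91


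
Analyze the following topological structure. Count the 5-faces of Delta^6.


Delta^6 has 6+1 vertices. A 5-face is a choice of 5+1 vertices.
f_5 = C(6+1, 5+1) = C(7,6) = 7

7


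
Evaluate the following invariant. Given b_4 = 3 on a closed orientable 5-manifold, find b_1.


Poincare duality for closed orientable n-manifolds: b_k = b_{n-k}.
Here n = 5, so b_1 = b_4 = 3

3


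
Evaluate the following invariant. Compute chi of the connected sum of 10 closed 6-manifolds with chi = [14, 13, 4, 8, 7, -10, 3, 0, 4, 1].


For n-manifolds: chi(A#B) = chi(A) + chi(B) - chi(S^6).
chi(S^6) = 1 + (-1)^6 = 2.
chi(#) = (sum chi_i) - (10-1)*chi(S^6) = 44 - 9*2 = 26

26


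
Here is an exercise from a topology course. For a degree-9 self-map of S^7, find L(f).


On S^7: L(f) = tr(f_0*) + (-1)^7 tr(f_7*) = 1 + (-1)^7 * deg(f).
L(f) = 1 + (-1)^7 * 9 = 1 + -9 = -8

-8


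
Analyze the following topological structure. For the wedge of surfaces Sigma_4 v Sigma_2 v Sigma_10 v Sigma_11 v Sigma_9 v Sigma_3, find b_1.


For a wedge X v Y: reduced H_k(X v Y) = H_k(X) + H_k(Y).
Each Sigma_g contributes b_1 = 2g.
b_1 = 8 + 4 + 20 + 22 + 18 + 6 = 78

78


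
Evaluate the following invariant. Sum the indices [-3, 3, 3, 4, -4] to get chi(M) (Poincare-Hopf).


Poincare-Hopf: chi(M) = sum of indices of zeros.
chi = (-3) + (3) + (3) + (4) + (-4) = 3

3


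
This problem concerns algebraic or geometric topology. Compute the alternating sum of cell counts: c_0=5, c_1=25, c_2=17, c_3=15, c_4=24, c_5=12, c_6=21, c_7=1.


chi = sum_k (-1)^k c_k.
= (-1)^0*5 + (-1)^1*25 + (-1)^2*17 + (-1)^3*15 + (-1)^4*24 + (-1)^5*12 + (-1)^6*21 + (-1)^7*1
= (5) + (-25) + (17) + (-15) + (24) + (-12) + (21) + (-1)
= 14

14


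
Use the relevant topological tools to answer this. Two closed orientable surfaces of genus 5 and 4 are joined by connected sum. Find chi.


chi(Sigma_5) = 2 - 2*5 = -8
chi(Sigma_4) = 2 - 2*4 = -6
For surfaces: chi(A#B) = chi(A) + chi(B) - 2.
chi = -8 + -6 - 2 = -16

-16


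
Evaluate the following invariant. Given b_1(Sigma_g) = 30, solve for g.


For a closed orientable surface: b_1 = 2g.
30 = 2g
g = 30 / 2 = 15

15
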